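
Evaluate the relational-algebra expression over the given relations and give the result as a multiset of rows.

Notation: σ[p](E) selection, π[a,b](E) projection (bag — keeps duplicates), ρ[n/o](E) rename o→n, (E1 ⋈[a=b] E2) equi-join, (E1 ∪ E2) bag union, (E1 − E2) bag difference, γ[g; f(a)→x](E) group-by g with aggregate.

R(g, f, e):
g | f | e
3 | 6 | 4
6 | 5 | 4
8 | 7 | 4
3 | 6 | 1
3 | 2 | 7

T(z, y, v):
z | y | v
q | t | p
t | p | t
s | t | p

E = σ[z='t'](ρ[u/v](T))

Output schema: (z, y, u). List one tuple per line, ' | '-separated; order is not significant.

Subexpression sizes:
  T → 3
  ρ[u/v](T) → 3
  σ[z='t'](ρ[u/v](T)) → 1

== RESULT ==
z | y | u
t | p | t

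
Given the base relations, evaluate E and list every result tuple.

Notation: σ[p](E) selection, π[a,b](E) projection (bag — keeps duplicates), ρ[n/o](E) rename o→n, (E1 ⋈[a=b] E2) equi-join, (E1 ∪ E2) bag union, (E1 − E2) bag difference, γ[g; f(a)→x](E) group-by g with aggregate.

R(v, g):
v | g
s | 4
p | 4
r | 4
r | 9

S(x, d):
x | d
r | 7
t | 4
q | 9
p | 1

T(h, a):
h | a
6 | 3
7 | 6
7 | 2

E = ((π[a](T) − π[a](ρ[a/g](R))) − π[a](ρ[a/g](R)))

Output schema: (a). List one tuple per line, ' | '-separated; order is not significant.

Stepwise |·|:
  T → 3
  π[a](T) → 3
  R → 4
  ρ[a/g](R) → 4
  π[a](ρ[a/g](R)) → 4
  (π[a](T) − π[a](ρ[a/g](R))) → 3
  R → 4
  ρ[a/g](R) → 4
  π[a](ρ[a/g](R)) → 4
  ((π[a](T) − π[a](ρ[a/g](R))) − π[a](ρ[a/g](R))) → 3

== RESULT ==
a
2
3
6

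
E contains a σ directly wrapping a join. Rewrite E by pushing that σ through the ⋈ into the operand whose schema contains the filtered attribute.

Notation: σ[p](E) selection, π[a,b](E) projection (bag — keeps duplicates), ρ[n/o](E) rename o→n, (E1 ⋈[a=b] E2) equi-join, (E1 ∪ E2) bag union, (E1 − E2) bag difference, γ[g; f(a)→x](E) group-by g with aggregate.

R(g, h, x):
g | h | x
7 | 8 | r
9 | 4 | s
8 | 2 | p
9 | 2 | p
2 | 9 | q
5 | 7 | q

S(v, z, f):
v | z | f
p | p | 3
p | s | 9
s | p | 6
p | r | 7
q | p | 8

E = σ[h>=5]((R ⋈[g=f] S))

σ filters on h, owned by the left side.
E' = (σ[h>=5](R) ⋈[g=f] S)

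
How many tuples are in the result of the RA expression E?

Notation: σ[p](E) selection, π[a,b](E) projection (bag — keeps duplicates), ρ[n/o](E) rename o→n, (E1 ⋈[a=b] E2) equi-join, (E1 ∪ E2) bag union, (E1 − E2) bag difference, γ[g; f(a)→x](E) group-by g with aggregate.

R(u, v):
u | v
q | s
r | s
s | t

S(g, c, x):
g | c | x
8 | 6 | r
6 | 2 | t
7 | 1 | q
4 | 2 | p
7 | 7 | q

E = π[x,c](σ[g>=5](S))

Stepwise |·|:
  S → 5
  σ[g>=5](S) → 4
  π[x,c](σ[g>=5](S)) → 4

|E| = 4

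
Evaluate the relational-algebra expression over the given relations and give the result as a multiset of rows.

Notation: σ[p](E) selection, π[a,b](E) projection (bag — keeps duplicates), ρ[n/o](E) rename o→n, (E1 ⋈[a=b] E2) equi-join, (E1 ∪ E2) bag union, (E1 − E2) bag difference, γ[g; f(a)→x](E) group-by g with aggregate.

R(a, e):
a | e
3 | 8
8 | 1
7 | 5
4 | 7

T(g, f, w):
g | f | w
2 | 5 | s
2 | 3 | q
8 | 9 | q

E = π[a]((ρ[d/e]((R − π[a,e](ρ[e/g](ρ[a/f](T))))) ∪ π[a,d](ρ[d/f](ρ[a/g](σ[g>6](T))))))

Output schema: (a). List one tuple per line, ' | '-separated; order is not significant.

Subexpression sizes:
  R → 4
  T → 3
  ρ[a/f](T) → 3
  ρ[e/g](ρ[a/f](T)) → 3
  π[a,e](ρ[e/g](ρ[a/f](T))) → 3
  (R − π[a,e](ρ[e/g](ρ[a/f](T)))) → 4
  ρ[d/e]((R − π[a,e](ρ[e/g](ρ[a/f](T))))) → 4
  T → 3
  σ[g>6](T) → 1
  ρ[a/g](σ[g>6](T)) → 1
  ρ[d/f](ρ[a/g](σ[g>6](T))) → 1
  π[a,d](ρ[d/f](ρ[a/g](σ[g>6](T)))) → 1
  (ρ[d/e]((R − π[a,e](ρ[e/g](ρ[a/f](T))))) ∪ π[a,d](ρ[d/f](ρ[a/g](σ[g>6](T))))) → 5
  π[a]((ρ[d/e]((R − π[a,e](ρ[e/g](ρ[a/f](T))))) ∪ π[a,d](ρ[d/f](ρ[a/g](σ[g>6](T)))))) → 5

== RESULT ==
a
3
4
7
8
8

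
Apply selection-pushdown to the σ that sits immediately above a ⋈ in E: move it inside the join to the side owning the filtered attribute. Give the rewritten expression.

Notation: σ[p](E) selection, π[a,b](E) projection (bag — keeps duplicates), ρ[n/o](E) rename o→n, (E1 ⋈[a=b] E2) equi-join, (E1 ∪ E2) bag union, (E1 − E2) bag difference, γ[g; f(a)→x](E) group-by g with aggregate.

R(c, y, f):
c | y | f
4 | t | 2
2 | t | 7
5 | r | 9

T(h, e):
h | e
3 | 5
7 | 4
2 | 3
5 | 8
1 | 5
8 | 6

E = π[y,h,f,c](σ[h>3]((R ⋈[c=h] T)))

σ filters on h, owned by the right side.
E' = π[y,h,f,c]((R ⋈[c=h] σ[h>3](T)))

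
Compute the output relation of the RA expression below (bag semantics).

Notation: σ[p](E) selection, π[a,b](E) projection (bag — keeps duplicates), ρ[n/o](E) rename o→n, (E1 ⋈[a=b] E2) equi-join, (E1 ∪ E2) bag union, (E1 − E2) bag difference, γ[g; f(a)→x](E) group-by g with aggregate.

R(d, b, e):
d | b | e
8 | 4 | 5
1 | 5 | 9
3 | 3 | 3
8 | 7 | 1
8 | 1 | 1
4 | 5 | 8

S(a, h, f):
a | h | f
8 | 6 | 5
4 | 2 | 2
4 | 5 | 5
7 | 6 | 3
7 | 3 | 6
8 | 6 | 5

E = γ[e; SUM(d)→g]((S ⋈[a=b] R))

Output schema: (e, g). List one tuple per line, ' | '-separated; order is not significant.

Per-node cardinality:
  S → 6
  R → 6
  (S ⋈[a=b] R) → 4
  γ[e; SUM(d)→g]((S ⋈[a=b] R)) → 2

== RESULT ==
e | g
1 | 16
5 | 16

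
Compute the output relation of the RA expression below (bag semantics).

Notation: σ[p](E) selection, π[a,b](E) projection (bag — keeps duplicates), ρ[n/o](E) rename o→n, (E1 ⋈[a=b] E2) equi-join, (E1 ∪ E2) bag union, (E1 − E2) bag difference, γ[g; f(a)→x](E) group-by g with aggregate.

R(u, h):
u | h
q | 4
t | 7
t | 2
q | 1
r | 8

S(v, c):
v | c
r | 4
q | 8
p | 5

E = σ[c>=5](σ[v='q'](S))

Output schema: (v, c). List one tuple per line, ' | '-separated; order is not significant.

Subexpression sizes:
  S → 3
  σ[v='q'](S) → 1
  σ[c>=5](σ[v='q'](S)) → 1

== RESULT ==
v | c
q | 8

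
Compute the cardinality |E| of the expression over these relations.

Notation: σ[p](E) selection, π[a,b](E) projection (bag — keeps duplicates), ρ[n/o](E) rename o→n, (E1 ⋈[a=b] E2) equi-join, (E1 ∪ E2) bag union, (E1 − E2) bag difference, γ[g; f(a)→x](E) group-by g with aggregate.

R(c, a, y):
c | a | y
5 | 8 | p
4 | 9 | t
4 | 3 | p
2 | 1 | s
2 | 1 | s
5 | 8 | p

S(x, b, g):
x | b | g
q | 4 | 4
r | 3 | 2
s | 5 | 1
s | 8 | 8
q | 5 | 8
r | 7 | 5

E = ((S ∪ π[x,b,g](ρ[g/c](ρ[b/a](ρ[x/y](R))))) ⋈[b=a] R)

Row counts bottom-up:
  S → 6
  R → 6
  ρ[x/y](R) → 6
  ρ[b/a](ρ[x/y](R)) → 6
  ρ[g/c](ρ[b/a](ρ[x/y](R))) → 6
  π[x,b,g](ρ[g/c](ρ[b/a](ρ[x/y](R)))) → 6
  (S ∪ π[x,b,g](ρ[g/c](ρ[b/a](ρ[x/y](R))))) → 12
  R → 6
  ((S ∪ π[x,b,g](ρ[g/c](ρ[b/a](ρ[x/y](R))))) ⋈[b=a] R) → 13

|E| = 13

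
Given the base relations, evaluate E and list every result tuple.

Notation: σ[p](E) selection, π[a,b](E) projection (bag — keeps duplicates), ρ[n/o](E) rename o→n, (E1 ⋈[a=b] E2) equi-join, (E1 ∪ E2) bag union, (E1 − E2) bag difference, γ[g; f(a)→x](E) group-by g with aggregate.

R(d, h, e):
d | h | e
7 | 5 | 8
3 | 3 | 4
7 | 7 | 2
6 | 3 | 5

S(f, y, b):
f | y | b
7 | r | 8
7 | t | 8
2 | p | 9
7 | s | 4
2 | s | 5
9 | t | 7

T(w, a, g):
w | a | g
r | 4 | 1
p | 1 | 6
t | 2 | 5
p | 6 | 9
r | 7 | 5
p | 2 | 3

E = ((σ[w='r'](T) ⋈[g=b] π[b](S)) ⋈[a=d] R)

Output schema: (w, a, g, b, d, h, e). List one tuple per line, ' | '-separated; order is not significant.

Per-node cardinality:
  T → 6
  σ[w='r'](T) → 2
  S → 6
  π[b](S) → 6
  (σ[w='r'](T) ⋈[g=b] π[b](S)) → 1
  R → 4
  ((σ[w='r'](T) ⋈[g=b] π[b](S)) ⋈[a=d] R) → 2

== RESULT ==
w | a | g | b | d | h | e
r | 7 | 5 | 5 | 7 | 5 | 8
r | 7 | 5 | 5 | 7 | 7 | 2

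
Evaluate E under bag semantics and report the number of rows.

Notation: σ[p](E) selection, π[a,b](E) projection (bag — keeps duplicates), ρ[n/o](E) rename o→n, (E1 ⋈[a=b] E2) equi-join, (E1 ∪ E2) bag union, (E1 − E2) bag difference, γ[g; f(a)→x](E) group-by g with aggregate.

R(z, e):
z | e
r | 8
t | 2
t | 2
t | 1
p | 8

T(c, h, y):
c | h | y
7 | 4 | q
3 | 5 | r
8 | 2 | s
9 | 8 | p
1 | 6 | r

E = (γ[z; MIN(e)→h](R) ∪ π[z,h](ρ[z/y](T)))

Row counts bottom-up:
  R → 5
  γ[z; MIN(e)→h](R) → 3
  T → 5
  ρ[z/y](T) → 5
  π[z,h](ρ[z/y](T)) → 5
  (γ[z; MIN(e)→h](R) ∪ π[z,h](ρ[z/y](T))) → 8

|E| = 8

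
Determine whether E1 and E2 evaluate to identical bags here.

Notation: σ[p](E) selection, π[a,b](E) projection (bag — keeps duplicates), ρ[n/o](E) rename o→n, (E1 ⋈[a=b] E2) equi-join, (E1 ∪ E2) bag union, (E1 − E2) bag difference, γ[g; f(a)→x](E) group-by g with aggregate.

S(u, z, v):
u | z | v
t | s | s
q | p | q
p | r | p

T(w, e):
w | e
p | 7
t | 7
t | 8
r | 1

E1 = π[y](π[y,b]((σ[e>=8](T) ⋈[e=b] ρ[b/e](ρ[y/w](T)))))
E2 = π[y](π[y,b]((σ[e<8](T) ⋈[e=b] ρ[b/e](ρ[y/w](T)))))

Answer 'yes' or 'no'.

E1 stepwise |·|:
  T → 4
  σ[e>=8](T) → 1
  T → 4
  ρ[y/w](T) → 4
  ρ[b/e](ρ[y/w](T)) → 4
  (σ[e>=8](T) ⋈[e=b] ρ[b/e](ρ[y/w](T))) → 1
  π[y,b]((σ[e>=8](T) ⋈[e=b] ρ[b/e](ρ[y/w](T)))) → 1
  π[y](π[y,b]((σ[e>=8](T) ⋈[e=b] ρ[b/e](ρ[y/w](T))))) → 1
E2 stepwise |·|:
  T → 4
  σ[e<8](T) → 3
  T → 4
  ρ[y/w](T) → 4
  ρ[b/e](ρ[y/w](T)) → 4
  (σ[e<8](T) ⋈[e=b] ρ[b/e](ρ[y/w](T))) → 5
  π[y,b]((σ[e<8](T) ⋈[e=b] ρ[b/e](ρ[y/w](T)))) → 5
  π[y](π[y,b]((σ[e<8](T) ⋈[e=b] ρ[b/e](ρ[y/w](T))))) → 5

E1 result:
y
t
E2 result:
y
p
p
r
t
t
Witness: ('p',) appears 0× in E1 but 2× in E2.

no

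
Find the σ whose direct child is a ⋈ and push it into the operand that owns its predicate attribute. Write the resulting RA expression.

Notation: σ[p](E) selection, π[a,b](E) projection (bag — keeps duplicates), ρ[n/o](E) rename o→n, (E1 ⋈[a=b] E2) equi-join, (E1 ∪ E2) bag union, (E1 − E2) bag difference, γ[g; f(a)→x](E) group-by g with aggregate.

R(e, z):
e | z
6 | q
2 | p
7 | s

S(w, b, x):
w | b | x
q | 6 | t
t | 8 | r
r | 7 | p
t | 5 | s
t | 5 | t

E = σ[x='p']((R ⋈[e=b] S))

σ filters on x, owned by the right side.
E' = (R ⋈[e=b] σ[x='p'](S))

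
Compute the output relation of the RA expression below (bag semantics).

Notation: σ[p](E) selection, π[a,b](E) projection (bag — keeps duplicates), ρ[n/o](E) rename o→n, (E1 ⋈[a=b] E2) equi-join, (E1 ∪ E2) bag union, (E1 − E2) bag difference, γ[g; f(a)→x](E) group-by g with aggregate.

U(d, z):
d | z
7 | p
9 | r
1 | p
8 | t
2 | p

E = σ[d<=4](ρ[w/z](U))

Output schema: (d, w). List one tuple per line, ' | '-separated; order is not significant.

Stepwise |·|:
  U → 5
  ρ[w/z](U) → 5
  σ[d<=4](ρ[w/z](U)) → 2

== RESULT ==
d | w
1 | p
2 | p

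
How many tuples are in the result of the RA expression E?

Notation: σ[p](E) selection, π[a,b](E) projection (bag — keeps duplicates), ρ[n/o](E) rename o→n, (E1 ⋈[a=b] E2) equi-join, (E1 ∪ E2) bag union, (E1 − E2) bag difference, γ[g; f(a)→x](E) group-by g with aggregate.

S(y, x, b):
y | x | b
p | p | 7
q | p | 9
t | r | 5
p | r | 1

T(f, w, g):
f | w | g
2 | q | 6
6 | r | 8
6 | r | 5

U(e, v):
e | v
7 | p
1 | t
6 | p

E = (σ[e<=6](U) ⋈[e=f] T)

Per-node cardinality:
  U → 3
  σ[e<=6](U) → 2
  T → 3
  (σ[e<=6](U) ⋈[e=f] T) → 2

|E| = 2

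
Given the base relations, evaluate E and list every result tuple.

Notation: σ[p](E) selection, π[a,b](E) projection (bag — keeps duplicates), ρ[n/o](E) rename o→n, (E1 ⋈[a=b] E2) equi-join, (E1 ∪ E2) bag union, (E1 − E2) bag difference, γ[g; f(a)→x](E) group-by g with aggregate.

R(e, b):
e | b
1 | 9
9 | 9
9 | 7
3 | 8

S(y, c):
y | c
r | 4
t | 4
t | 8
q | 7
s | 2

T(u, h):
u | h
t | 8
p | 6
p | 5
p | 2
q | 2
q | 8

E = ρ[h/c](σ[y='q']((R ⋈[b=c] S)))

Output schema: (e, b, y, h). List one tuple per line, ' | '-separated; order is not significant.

Per-node cardinality:
  R → 4
  S → 5
  (R ⋈[b=c] S) → 2
  σ[y='q']((R ⋈[b=c] S)) → 1
  ρ[h/c](σ[y='q']((R ⋈[b=c] S))) → 1

== RESULT ==
e | b | y | h
9 | 7 | q | 7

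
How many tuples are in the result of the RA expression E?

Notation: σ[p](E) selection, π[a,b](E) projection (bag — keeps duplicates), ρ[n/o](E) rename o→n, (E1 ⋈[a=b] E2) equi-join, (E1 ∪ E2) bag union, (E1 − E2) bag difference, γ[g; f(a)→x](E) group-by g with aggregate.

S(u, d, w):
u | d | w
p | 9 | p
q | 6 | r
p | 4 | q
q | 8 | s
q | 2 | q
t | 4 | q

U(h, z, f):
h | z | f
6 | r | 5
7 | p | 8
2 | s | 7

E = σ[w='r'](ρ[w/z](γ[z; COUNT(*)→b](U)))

Per-node cardinality:
  U → 3
  γ[z; COUNT(*)→b](U) → 3
  ρ[w/z](γ[z; COUNT(*)→b](U)) → 3
  σ[w='r'](ρ[w/z](γ[z; COUNT(*)→b](U))) → 1

|E| = 1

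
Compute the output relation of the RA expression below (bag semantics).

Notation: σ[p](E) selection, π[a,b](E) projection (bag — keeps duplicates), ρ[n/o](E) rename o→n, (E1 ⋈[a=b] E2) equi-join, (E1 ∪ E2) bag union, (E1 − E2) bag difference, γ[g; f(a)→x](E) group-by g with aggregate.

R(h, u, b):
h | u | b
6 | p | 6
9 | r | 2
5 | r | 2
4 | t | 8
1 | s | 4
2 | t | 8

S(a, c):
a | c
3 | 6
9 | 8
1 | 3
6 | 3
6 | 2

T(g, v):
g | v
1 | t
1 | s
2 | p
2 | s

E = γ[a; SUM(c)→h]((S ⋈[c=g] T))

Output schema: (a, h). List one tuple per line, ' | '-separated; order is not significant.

Row counts bottom-up:
  S → 5
  T → 4
  (S ⋈[c=g] T) → 2
  γ[a; SUM(c)→h]((S ⋈[c=g] T)) → 1

== RESULT ==
a | h
6 | 4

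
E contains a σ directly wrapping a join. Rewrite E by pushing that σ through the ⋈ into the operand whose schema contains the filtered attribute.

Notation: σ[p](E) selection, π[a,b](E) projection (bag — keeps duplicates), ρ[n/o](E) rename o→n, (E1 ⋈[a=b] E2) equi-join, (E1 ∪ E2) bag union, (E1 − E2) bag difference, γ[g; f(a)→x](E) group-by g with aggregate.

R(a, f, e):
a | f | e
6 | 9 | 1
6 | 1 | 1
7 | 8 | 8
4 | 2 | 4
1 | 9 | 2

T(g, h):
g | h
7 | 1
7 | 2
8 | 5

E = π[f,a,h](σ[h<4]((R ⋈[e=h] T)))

σ filters on h, owned by the right side.
E' = π[f,a,h]((R ⋈[e=h] σ[h<4](T)))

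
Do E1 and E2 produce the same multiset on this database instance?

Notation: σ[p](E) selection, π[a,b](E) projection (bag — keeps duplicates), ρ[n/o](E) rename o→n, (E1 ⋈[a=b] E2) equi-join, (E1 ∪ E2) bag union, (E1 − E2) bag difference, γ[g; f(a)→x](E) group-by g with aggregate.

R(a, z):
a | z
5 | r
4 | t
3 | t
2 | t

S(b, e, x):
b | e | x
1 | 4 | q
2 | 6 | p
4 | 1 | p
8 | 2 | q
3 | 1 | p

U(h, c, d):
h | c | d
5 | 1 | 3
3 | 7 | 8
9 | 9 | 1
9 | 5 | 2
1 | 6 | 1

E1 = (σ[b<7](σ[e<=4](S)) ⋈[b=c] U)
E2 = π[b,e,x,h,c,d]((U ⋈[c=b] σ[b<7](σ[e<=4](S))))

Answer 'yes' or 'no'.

E1 row counts bottom-up:
  S → 5
  σ[e<=4](S) → 4
  σ[b<7](σ[e<=4](S)) → 3
  U → 5
  (σ[b<7](σ[e<=4](S)) ⋈[b=c] U) → 1
E2 row counts bottom-up:
  U → 5
  S → 5
  σ[e<=4](S) → 4
  σ[b<7](σ[e<=4](S)) → 3
  (U ⋈[c=b] σ[b<7](σ[e<=4](S))) → 1
  π[b,e,x,h,c,d]((U ⋈[c=b] σ[b<7](σ[e<=4](S)))) → 1

E1 and E2 produce the same multiset:
b | e | x | h | c | d
1 | 4 | q | 5 | 1 | 3

yes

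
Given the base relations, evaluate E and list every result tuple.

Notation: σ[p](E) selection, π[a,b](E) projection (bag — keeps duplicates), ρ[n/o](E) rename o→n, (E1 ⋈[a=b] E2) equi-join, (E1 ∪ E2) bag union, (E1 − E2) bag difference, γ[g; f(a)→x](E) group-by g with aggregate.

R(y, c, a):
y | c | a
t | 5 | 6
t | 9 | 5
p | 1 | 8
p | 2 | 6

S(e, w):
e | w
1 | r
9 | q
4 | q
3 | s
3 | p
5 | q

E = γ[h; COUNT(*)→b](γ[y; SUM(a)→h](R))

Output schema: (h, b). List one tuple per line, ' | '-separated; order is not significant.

Stepwise |·|:
  R → 4
  γ[y; SUM(a)→h](R) → 2
  γ[h; COUNT(*)→b](γ[y; SUM(a)→h](R)) → 2

== RESULT ==
h | b
11 | 1
14 | 1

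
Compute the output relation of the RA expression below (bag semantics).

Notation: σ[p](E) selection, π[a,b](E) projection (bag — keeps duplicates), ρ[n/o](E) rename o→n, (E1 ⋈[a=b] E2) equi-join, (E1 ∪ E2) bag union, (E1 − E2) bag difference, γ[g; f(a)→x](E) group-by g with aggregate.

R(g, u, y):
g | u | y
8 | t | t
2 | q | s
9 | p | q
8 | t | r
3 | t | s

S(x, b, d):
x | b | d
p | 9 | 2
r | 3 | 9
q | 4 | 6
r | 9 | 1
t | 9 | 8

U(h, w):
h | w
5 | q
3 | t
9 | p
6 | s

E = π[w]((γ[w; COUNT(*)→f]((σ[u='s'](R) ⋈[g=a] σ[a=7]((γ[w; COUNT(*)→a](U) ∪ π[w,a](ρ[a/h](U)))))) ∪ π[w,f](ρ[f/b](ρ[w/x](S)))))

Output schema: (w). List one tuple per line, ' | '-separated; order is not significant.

Per-node cardinality:
  R → 5
  σ[u='s'](R) → 0
  U → 4
  γ[w; COUNT(*)→a](U) → 4
  U → 4
  ρ[a/h](U) → 4
  π[w,a](ρ[a/h](U)) → 4
  (γ[w; COUNT(*)→a](U) ∪ π[w,a](ρ[a/h](U))) → 8
  σ[a=7]((γ[w; COUNT(*)→a](U) ∪ π[w,a](ρ[a/h](U)))) → 0
  (σ[u='s'](R) ⋈[g=a] σ[a=7]((γ[w; COUNT(*)→a](U) ∪ π[w,a](ρ[a/h](U))))) → 0
  γ[w; COUNT(*)→f]((σ[u='s'](R) ⋈[g=a] σ[a=7]((γ[w; COUNT(*)→a](U) ∪ π[w,a](ρ[a/h](U)))))) → 0
  S → 5
  ρ[w/x](S) → 5
  ρ[f/b](ρ[w/x](S)) → 5
  π[w,f](ρ[f/b](ρ[w/x](S))) → 5
  (γ[w; COUNT(*)→f]((σ[u='s'](R) ⋈[g=a] σ[a=7]((γ[w; COUNT(*)→a](U) ∪ π[w,a](ρ[a/h](U)))))) ∪ π[w,f](ρ[f/b](ρ[w/x](S)))) → 5
  π[w]((γ[w; COUNT(*)→f]((σ[u='s'](R) ⋈[g=a] σ[a=7]((γ[w; COUNT(*)→a](U) ∪ π[w,a](ρ[a/h](U)))))) ∪ π[w,f](ρ[f/b](ρ[w/x](S))))) → 5

== RESULT ==
w
p
q
r
r
t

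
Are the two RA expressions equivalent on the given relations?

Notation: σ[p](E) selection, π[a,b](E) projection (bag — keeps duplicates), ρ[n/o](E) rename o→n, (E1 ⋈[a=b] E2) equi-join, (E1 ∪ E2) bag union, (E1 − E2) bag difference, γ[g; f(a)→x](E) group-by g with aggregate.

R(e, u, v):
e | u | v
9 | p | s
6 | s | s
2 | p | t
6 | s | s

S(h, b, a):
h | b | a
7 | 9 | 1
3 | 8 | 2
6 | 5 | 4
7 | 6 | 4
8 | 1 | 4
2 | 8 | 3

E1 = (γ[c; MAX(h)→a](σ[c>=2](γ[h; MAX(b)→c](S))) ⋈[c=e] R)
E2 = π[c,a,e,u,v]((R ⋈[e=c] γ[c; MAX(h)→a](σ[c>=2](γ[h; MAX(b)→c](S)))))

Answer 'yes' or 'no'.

E1 stepwise |·|:
  S → 6
  γ[h; MAX(b)→c](S) → 5
  σ[c>=2](γ[h; MAX(b)→c](S)) → 4
  γ[c; MAX(h)→a](σ[c>=2](γ[h; MAX(b)→c](S))) → 3
  R → 4
  (γ[c; MAX(h)→a](σ[c>=2](γ[h; MAX(b)→c](S))) ⋈[c=e] R) → 1
E2 stepwise |·|:
  R → 4
  S → 6
  γ[h; MAX(b)→c](S) → 5
  σ[c>=2](γ[h; MAX(b)→c](S)) → 4
  γ[c; MAX(h)→a](σ[c>=2](γ[h; MAX(b)→c](S))) → 3
  (R ⋈[e=c] γ[c; MAX(h)→a](σ[c>=2](γ[h; MAX(b)→c](S)))) → 1
  π[c,a,e,u,v]((R ⋈[e=c] γ[c; MAX(h)→a](σ[c>=2](γ[h; MAX(b)→c](S))))) → 1

E1 and E2 produce the same multiset:
c | a | e | u | v
9 | 7 | 9 | p | s

yes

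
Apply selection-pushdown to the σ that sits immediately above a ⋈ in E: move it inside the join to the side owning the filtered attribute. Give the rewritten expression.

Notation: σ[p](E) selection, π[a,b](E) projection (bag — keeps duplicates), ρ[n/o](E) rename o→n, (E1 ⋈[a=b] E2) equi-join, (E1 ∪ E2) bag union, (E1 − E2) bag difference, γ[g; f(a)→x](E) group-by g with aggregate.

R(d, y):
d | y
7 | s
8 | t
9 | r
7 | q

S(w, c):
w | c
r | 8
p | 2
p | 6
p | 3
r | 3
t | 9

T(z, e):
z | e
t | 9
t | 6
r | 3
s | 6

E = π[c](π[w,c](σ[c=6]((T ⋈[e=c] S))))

σ filters on c, owned by the right side.
E' = π[c](π[w,c]((T ⋈[e=c] σ[c=6](S))))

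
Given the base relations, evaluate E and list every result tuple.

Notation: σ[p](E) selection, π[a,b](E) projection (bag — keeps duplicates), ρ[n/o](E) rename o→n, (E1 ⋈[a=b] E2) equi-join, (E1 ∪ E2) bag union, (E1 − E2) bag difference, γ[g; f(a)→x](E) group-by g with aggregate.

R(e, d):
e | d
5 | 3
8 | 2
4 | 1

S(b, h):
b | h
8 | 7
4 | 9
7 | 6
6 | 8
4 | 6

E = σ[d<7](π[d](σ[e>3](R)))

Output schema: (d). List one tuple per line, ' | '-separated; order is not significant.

Subexpression sizes:
  R → 3
  σ[e>3](R) → 3
  π[d](σ[e>3](R)) → 3
  σ[d<7](π[d](σ[e>3](R))) → 3

== RESULT ==
d
1
2
3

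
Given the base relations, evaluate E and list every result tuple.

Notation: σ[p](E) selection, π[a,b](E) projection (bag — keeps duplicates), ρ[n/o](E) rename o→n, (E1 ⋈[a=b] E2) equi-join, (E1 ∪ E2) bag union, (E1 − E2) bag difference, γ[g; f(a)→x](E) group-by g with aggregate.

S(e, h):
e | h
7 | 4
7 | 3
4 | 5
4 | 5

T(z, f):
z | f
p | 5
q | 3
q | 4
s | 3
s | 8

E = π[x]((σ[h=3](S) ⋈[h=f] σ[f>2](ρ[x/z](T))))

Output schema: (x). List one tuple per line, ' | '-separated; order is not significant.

Row counts bottom-up:
  S → 4
  σ[h=3](S) → 1
  T → 5
  ρ[x/z](T) → 5
  σ[f>2](ρ[x/z](T)) → 5
  (σ[h=3](S) ⋈[h=f] σ[f>2](ρ[x/z](T))) → 2
  π[x]((σ[h=3](S) ⋈[h=f] σ[f>2](ρ[x/z](T)))) → 2

== RESULT ==
x
q
s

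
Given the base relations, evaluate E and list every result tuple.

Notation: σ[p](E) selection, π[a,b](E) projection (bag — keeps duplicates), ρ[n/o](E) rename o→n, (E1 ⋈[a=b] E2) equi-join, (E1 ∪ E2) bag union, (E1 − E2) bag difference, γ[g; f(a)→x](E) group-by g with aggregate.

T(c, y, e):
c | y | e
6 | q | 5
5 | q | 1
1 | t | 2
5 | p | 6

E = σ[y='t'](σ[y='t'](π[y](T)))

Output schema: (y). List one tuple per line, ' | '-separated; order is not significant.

Stepwise |·|:
  T → 4
  π[y](T) → 4
  σ[y='t'](π[y](T)) → 1
  σ[y='t'](σ[y='t'](π[y](T))) → 1

== RESULT ==
y
t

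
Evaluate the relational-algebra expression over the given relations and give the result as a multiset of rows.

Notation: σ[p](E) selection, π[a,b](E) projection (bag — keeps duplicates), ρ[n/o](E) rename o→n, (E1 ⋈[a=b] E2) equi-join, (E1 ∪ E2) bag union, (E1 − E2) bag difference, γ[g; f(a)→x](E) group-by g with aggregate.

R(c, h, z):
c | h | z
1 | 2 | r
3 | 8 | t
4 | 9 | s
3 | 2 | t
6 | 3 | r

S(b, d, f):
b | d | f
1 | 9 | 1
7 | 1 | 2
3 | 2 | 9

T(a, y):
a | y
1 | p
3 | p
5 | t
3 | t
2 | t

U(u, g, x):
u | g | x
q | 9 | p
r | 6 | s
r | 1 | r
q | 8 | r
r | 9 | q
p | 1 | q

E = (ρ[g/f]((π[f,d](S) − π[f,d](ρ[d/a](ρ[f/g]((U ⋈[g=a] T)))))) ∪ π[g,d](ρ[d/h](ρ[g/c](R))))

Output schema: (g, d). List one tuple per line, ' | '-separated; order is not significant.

Subexpression sizes:
  S → 3
  π[f,d](S) → 3
  U → 6
  T → 5
  (U ⋈[g=a] T) → 2
  ρ[f/g]((U ⋈[g=a] T)) → 2
  ρ[d/a](ρ[f/g]((U ⋈[g=a] T))) → 2
  π[f,d](ρ[d/a](ρ[f/g]((U ⋈[g=a] T)))) → 2
  (π[f,d](S) − π[f,d](ρ[d/a](ρ[f/g]((U ⋈[g=a] T))))) → 3
  ρ[g/f]((π[f,d](S) − π[f,d](ρ[d/a](ρ[f/g]((U ⋈[g=a] T)))))) → 3
  R → 5
  ρ[g/c](R) → 5
  ρ[d/h](ρ[g/c](R)) → 5
  π[g,d](ρ[d/h](ρ[g/c](R))) → 5
  (ρ[g/f]((π[f,d](S) − π[f,d](ρ[d/a](ρ[f/g]((U ⋈[g=a] T)))))) ∪ π[g,d](ρ[d/h](ρ[g/c](R)))) → 8

== RESULT ==
g | d
1 | 2
1 | 9
2 | 1
3 | 2
3 | 8
4 | 9
6 | 3
9 | 2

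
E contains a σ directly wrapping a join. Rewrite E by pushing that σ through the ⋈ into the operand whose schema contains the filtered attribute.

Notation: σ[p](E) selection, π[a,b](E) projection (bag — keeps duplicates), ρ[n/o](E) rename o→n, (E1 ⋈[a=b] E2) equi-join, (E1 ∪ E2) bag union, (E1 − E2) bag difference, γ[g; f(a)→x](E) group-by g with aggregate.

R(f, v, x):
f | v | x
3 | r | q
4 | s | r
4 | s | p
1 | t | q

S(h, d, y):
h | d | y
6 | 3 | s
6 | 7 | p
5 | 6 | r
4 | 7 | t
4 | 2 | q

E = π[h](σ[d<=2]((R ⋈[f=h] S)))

σ filters on d, owned by the right side.
E' = π[h]((R ⋈[f=h] σ[d<=2](S)))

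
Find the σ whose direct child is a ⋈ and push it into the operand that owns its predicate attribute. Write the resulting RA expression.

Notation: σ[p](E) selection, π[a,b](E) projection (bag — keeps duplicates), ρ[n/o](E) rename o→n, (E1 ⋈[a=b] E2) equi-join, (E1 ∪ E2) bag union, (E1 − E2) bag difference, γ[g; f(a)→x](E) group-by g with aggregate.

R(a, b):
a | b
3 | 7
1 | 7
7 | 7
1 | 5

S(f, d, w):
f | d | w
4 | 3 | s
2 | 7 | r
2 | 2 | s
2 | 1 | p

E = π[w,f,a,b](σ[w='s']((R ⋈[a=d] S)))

σ filters on w, owned by the right side.
E' = π[w,f,a,b]((R ⋈[a=d] σ[w='s'](S)))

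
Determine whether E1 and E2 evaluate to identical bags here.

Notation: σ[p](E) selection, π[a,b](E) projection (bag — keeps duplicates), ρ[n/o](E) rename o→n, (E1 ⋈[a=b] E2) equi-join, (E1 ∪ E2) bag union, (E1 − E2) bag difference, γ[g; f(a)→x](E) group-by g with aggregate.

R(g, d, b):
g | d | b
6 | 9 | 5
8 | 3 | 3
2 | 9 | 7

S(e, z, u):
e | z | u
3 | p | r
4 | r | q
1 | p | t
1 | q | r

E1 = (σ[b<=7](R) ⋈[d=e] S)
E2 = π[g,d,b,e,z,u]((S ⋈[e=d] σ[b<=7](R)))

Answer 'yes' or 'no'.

E1 subexpression sizes:
  R → 3
  σ[b<=7](R) → 3
  S → 4
  (σ[b<=7](R) ⋈[d=e] S) → 1
E2 subexpression sizes:
  S → 4
  R → 3
  σ[b<=7](R) → 3
  (S ⋈[e=d] σ[b<=7](R)) → 1
  π[g,d,b,e,z,u]((S ⋈[e=d] σ[b<=7](R))) → 1

E1 and E2 produce the same multiset:
g | d | b | e | z | u
8 | 3 | 3 | 3 | p | r

yes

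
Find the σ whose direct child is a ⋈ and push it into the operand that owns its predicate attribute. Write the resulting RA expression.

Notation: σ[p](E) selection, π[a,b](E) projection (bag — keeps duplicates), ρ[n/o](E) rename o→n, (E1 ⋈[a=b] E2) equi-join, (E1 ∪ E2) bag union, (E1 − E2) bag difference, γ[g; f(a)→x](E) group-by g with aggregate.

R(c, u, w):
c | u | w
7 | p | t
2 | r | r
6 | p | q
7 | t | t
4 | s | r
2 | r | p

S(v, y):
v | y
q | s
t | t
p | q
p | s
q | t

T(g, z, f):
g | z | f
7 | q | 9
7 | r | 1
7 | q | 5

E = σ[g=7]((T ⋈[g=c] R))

σ filters on g, owned by the left side.
E' = (σ[g=7](T) ⋈[g=c] R)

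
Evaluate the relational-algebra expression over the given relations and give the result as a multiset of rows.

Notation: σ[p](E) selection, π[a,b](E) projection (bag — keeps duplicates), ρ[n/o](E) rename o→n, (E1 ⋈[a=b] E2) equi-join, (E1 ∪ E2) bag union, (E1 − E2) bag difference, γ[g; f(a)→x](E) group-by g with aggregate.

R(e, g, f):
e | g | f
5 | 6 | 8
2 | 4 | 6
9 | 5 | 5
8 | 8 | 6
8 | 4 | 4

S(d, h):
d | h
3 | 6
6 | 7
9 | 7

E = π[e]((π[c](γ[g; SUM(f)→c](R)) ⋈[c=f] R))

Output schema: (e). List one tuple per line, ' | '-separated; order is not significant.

Stepwise |·|:
  R → 5
  γ[g; SUM(f)→c](R) → 4
  π[c](γ[g; SUM(f)→c](R)) → 4
  R → 5
  (π[c](γ[g; SUM(f)→c](R)) ⋈[c=f] R) → 4
  π[e]((π[c](γ[g; SUM(f)→c](R)) ⋈[c=f] R)) → 4

== RESULT ==
e
2
5
8
9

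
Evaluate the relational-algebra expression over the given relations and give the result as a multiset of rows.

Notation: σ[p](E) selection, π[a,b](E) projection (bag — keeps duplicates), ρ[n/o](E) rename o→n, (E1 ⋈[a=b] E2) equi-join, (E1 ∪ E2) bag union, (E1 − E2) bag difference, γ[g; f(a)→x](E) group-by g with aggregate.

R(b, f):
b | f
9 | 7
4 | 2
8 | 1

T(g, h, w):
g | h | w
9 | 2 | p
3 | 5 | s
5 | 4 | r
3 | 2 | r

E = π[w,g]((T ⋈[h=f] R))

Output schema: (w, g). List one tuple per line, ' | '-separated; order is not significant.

Subexpression sizes:
  T → 4
  R → 3
  (T ⋈[h=f] R) → 2
  π[w,g]((T ⋈[h=f] R)) → 2

== RESULT ==
w | g
p | 9
r | 3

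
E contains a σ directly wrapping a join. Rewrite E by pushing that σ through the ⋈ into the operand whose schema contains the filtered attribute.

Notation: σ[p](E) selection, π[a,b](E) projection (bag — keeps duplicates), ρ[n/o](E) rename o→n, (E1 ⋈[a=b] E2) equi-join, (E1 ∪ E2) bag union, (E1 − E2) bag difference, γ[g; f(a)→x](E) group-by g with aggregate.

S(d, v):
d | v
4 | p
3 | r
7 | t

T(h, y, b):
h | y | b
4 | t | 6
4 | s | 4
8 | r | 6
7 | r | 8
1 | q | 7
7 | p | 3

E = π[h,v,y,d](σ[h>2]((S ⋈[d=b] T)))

σ filters on h, owned by the right side.
E' = π[h,v,y,d]((S ⋈[d=b] σ[h>2](T)))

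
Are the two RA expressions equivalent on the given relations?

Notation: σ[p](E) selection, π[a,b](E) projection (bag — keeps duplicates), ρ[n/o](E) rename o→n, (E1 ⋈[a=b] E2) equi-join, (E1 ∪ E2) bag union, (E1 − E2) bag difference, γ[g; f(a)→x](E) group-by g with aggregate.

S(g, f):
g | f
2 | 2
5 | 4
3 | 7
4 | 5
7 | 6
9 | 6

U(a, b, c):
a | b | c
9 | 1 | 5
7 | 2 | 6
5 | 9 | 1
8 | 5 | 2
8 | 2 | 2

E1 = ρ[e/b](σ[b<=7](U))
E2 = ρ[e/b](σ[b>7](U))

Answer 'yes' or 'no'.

E1 row counts bottom-up:
  U → 5
  σ[b<=7](U) → 4
  ρ[e/b](σ[b<=7](U)) → 4
E2 row counts bottom-up:
  U → 5
  σ[b>7](U) → 1
  ρ[e/b](σ[b>7](U)) → 1

E1 result:
a | e | c
7 | 2 | 6
8 | 2 | 2
8 | 5 | 2
9 | 1 | 5
E2 result:
a | e | c
5 | 9 | 1
Witness: (8, 2, 2) appears 1× in E1 but 0× in E2.

no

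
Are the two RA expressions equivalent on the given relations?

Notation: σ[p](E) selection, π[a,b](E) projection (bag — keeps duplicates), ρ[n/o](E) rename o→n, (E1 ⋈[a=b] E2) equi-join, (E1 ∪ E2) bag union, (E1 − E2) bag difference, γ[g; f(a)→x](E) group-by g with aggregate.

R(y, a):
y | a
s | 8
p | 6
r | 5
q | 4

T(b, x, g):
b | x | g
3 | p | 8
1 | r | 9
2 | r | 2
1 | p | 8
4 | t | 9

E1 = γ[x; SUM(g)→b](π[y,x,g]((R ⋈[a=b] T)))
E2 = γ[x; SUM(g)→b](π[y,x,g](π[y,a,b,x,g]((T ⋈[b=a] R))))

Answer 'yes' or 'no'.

E1 per-node cardinality:
  R → 4
  T → 5
  (R ⋈[a=b] T) → 1
  π[y,x,g]((R ⋈[a=b] T)) → 1
  γ[x; SUM(g)→b](π[y,x,g]((R ⋈[a=b] T))) → 1
E2 per-node cardinality:
  T → 5
  R → 4
  (T ⋈[b=a] R) → 1
  π[y,a,b,x,g]((T ⋈[b=a] R)) → 1
  π[y,x,g](π[y,a,b,x,g]((T ⋈[b=a] R))) → 1
  γ[x; SUM(g)→b](π[y,x,g](π[y,a,b,x,g]((T ⋈[b=a] R)))) → 1

E1 and E2 produce the same multiset:
x | b
t | 9

yes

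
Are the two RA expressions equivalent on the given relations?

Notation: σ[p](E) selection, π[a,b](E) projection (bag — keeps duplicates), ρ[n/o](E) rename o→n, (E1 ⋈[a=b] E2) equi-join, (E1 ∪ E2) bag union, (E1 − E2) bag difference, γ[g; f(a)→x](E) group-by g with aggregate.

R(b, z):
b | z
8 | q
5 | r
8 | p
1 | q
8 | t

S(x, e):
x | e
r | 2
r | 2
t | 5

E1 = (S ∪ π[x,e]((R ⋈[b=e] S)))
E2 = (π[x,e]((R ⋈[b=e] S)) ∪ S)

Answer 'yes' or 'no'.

E1 subexpression sizes:
  S → 3
  R → 5
  S → 3
  (R ⋈[b=e] S) → 1
  π[x,e]((R ⋈[b=e] S)) → 1
  (S ∪ π[x,e]((R ⋈[b=e] S))) → 4
E2 subexpression sizes:
  R → 5
  S → 3
  (R ⋈[b=e] S) → 1
  π[x,e]((R ⋈[b=e] S)) → 1
  S → 3
  (π[x,e]((R ⋈[b=e] S)) ∪ S) → 4

E1 and E2 produce the same multiset:
x | e
r | 2
r | 2
t | 5
t | 5

yes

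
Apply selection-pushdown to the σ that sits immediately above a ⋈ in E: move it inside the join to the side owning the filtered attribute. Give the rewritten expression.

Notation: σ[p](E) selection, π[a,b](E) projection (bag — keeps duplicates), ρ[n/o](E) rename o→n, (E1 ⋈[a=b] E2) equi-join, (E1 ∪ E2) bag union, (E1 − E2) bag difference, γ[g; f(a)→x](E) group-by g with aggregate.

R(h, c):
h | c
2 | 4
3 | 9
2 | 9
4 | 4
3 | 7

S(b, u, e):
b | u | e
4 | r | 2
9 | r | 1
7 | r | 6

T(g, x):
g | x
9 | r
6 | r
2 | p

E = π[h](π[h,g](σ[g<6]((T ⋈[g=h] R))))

σ filters on g, owned by the left side.
E' = π[h](π[h,g]((σ[g<6](T) ⋈[g=h] R)))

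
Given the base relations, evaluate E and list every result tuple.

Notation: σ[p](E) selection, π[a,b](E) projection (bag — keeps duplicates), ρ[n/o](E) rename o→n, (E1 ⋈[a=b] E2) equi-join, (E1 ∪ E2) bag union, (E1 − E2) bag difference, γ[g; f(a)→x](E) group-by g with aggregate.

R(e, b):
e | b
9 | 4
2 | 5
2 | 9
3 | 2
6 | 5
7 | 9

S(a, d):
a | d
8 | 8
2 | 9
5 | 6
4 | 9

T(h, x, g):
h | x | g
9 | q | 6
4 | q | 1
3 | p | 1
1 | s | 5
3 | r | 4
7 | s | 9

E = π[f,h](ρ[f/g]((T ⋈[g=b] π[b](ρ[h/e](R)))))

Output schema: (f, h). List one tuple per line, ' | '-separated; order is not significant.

Subexpression sizes:
  T → 6
  R → 6
  ρ[h/e](R) → 6
  π[b](ρ[h/e](R)) → 6
  (T ⋈[g=b] π[b](ρ[h/e](R))) → 5
  ρ[f/g]((T ⋈[g=b] π[b](ρ[h/e](R)))) → 5
  π[f,h](ρ[f/g]((T ⋈[g=b] π[b](ρ[h/e](R))))) → 5

== RESULT ==
f | h
4 | 3
5 | 1
5 | 1
9 | 7
9 | 7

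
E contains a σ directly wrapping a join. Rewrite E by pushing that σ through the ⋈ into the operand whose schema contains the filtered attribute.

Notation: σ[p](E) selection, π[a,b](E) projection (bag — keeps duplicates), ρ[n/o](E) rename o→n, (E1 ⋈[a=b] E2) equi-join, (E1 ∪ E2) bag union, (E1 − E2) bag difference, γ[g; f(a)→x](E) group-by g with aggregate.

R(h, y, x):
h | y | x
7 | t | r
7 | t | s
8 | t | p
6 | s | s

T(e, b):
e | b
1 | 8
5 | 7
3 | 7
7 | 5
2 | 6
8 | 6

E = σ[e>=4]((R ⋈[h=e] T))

σ filters on e, owned by the right side.
E' = (R ⋈[h=e] σ[e>=4](T))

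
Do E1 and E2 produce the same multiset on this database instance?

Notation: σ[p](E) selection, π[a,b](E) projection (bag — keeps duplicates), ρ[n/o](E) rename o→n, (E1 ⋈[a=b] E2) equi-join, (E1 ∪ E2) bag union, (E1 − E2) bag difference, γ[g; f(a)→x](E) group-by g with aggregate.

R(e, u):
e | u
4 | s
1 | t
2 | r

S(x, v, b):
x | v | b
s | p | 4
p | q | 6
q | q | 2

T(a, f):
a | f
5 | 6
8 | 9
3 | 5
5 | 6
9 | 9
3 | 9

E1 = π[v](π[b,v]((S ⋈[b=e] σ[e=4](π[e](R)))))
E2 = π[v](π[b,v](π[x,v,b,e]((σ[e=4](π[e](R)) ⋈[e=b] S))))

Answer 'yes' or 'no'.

E1 row counts bottom-up:
  S → 3
  R → 3
  π[e](R) → 3
  σ[e=4](π[e](R)) → 1
  (S ⋈[b=e] σ[e=4](π[e](R))) → 1
  π[b,v]((S ⋈[b=e] σ[e=4](π[e](R)))) → 1
  π[v](π[b,v]((S ⋈[b=e] σ[e=4](π[e](R))))) → 1
E2 row counts bottom-up:
  R → 3
  π[e](R) → 3
  σ[e=4](π[e](R)) → 1
  S → 3
  (σ[e=4](π[e](R)) ⋈[e=b] S) → 1
  π[x,v,b,e]((σ[e=4](π[e](R)) ⋈[e=b] S)) → 1
  π[b,v](π[x,v,b,e]((σ[e=4](π[e](R)) ⋈[e=b] S))) → 1
  π[v](π[b,v](π[x,v,b,e]((σ[e=4](π[e](R)) ⋈[e=b] S)))) → 1

E1 and E2 produce the same multiset:
v
p

yes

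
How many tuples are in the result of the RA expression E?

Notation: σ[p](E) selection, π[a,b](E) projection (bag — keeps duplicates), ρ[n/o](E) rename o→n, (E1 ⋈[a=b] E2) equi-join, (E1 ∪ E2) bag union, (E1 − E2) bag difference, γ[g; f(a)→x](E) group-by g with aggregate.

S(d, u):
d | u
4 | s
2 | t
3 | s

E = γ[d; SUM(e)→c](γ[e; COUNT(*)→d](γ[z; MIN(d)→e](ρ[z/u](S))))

Per-node cardinality:
  S → 3
  ρ[z/u](S) → 3
  γ[z; MIN(d)→e](ρ[z/u](S)) → 2
  γ[e; COUNT(*)→d](γ[z; MIN(d)→e](ρ[z/u](S))) → 2
  γ[d; SUM(e)→c](γ[e; COUNT(*)→d](γ[z; MIN(d)→e](ρ[z/u](S)))) → 1

|E| = 1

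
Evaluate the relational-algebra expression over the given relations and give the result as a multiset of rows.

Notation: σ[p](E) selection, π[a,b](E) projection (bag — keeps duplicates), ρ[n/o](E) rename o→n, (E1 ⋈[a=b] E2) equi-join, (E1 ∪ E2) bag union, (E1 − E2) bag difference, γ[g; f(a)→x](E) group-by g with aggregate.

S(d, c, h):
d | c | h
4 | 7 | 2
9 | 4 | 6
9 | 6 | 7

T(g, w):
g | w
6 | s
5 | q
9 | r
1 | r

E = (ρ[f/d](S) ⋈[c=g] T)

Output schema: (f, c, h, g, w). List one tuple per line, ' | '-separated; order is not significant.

Row counts bottom-up:
  S → 3
  ρ[f/d](S) → 3
  T → 4
  (ρ[f/d](S) ⋈[c=g] T) → 1

== RESULT ==
f | c | h | g | w
9 | 6 | 7 | 6 | s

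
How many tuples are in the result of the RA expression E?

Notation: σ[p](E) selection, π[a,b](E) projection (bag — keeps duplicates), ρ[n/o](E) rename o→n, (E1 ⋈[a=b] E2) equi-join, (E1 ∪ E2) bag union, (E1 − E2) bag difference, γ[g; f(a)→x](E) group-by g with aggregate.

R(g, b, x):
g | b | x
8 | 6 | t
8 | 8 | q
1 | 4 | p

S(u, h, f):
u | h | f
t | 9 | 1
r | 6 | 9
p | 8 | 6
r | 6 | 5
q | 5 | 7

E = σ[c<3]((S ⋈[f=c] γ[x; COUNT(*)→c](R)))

Stepwise |·|:
  S → 5
  R → 3
  γ[x; COUNT(*)→c](R) → 3
  (S ⋈[f=c] γ[x; COUNT(*)→c](R)) → 3
  σ[c<3]((S ⋈[f=c] γ[x; COUNT(*)→c](R))) → 3

|E| = 3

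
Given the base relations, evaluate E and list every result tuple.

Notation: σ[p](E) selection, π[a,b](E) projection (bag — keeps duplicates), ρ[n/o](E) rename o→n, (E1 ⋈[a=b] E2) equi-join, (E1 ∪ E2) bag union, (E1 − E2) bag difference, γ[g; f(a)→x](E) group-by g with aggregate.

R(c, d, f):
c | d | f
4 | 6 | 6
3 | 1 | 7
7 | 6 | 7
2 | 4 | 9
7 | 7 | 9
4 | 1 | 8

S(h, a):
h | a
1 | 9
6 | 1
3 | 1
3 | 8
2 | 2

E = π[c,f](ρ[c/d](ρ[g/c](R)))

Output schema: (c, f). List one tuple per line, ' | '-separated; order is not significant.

Per-node cardinality:
  R → 6
  ρ[g/c](R) → 6
  ρ[c/d](ρ[g/c](R)) → 6
  π[c,f](ρ[c/d](ρ[g/c](R))) → 6

== RESULT ==
c | f
1 | 7
1 | 8
4 | 9
6 | 6
6 | 7
7 | 9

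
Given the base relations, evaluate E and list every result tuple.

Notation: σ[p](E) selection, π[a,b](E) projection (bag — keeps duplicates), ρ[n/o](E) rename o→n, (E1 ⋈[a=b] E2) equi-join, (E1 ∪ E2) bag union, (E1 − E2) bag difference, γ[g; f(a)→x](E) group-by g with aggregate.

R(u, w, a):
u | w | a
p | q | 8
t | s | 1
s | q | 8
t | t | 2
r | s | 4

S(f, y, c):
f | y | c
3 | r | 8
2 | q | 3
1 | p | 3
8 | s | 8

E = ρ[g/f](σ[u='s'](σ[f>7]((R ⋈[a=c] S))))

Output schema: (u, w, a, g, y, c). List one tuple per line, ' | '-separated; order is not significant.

Subexpression sizes:
  R → 5
  S → 4
  (R ⋈[a=c] S) → 4
  σ[f>7]((R ⋈[a=c] S)) → 2
  σ[u='s'](σ[f>7]((R ⋈[a=c] S))) → 1
  ρ[g/f](σ[u='s'](σ[f>7]((R ⋈[a=c] S)))) → 1

== RESULT ==
u | w | a | g | y | c
s | q | 8 | 8 | s | 8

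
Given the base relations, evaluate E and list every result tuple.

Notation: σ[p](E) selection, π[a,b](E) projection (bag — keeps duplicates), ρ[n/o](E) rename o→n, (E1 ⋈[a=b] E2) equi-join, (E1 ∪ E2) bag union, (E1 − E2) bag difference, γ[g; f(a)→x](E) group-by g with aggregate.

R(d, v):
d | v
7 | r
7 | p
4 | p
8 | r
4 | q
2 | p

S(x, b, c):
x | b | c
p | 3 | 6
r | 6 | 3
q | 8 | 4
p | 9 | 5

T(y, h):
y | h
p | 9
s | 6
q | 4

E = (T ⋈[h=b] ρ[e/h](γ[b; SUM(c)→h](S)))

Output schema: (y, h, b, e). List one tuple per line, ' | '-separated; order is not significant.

Subexpression sizes:
  T → 3
  S → 4
  γ[b; SUM(c)→h](S) → 4
  ρ[e/h](γ[b; SUM(c)→h](S)) → 4
  (T ⋈[h=b] ρ[e/h](γ[b; SUM(c)→h](S))) → 2

== RESULT ==
y | h | b | e
p | 9 | 9 | 5
s | 6 | 6 | 3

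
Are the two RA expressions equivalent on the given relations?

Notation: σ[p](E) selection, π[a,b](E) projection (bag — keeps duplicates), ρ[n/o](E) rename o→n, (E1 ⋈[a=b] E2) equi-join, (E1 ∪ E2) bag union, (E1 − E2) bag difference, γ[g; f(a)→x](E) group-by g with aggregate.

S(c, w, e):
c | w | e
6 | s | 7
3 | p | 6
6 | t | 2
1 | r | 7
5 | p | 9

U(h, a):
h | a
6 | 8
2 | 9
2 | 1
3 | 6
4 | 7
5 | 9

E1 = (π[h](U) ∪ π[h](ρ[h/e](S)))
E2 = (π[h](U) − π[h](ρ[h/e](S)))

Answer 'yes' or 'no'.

E1 stepwise |·|:
  U → 6
  π[h](U) → 6
  S → 5
  ρ[h/e](S) → 5
  π[h](ρ[h/e](S)) → 5
  (π[h](U) ∪ π[h](ρ[h/e](S))) → 11
E2 stepwise |·|:
  U → 6
  π[h](U) → 6
  S → 5
  ρ[h/e](S) → 5
  π[h](ρ[h/e](S)) → 5
  (π[h](U) − π[h](ρ[h/e](S))) → 4

E1 result:
h
2
2
2
3
4
5
6
6
7
7
9
E2 result:
h
2
3
4
5
Witness: (6,) appears 2× in E1 but 0× in E2.

no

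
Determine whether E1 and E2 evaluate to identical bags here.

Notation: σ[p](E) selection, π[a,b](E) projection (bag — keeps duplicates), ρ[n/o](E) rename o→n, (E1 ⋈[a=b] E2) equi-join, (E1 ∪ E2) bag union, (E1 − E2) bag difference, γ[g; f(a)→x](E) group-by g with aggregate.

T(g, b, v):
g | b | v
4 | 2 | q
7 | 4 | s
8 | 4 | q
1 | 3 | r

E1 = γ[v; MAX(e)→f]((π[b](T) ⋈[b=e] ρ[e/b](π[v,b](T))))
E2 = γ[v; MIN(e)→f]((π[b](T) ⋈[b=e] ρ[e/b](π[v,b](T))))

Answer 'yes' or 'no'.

E1 stepwise |·|:
  T → 4
  π[b](T) → 4
  T → 4
  π[v,b](T) → 4
  ρ[e/b](π[v,b](T)) → 4
  (π[b](T) ⋈[b=e] ρ[e/b](π[v,b](T))) → 6
  γ[v; MAX(e)→f]((π[b](T) ⋈[b=e] ρ[e/b](π[v,b](T)))) → 3
E2 stepwise |·|:
  T → 4
  π[b](T) → 4
  T → 4
  π[v,b](T) → 4
  ρ[e/b](π[v,b](T)) → 4
  (π[b](T) ⋈[b=e] ρ[e/b](π[v,b](T))) → 6
  γ[v; MIN(e)→f]((π[b](T) ⋈[b=e] ρ[e/b](π[v,b](T)))) → 3

E1 result:
v | f
q | 4
r | 3
s | 4
E2 result:
v | f
q | 2
r | 3
s | 4
Witness: ('q', 4) appears 1× in E1 but 0× in E2.

no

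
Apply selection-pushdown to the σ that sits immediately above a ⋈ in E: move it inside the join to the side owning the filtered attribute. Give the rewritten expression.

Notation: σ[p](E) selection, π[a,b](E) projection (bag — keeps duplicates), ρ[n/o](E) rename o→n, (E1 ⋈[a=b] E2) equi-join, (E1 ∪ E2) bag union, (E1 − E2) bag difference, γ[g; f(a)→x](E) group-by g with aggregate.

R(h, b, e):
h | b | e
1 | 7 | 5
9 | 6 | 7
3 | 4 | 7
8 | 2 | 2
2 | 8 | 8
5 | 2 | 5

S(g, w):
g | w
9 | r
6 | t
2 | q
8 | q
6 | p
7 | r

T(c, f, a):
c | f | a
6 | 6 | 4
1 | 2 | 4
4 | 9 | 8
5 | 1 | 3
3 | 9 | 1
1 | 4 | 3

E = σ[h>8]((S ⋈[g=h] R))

σ filters on h, owned by the right side.
E' = (S ⋈[g=h] σ[h>8](R))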